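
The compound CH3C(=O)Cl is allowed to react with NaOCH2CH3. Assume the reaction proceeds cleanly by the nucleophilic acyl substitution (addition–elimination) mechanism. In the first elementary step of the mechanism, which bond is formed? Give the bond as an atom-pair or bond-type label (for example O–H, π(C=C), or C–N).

C–O

Step 1: A lone pair on the O of CH3CH2O⁻ attacks the electrophilic acyl carbon; the π(C=O) electrons move onto oxygen, giving a tetrahedral intermediate.
The bond formed in this step is the C–O bond.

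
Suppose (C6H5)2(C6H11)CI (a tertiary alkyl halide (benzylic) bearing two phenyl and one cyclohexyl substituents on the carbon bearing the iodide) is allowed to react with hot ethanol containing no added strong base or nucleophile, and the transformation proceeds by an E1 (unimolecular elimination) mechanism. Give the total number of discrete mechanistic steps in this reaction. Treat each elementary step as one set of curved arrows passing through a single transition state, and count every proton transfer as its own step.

2

Step 1: The C–I bond breaks with both electrons going to the iodide; I⁻ leaves and a tertiary carbocation remains.
(No 1,2-shift: no single shift to an adjacent carbon would give a more stable cation.)
Step 2: An ethanol molecule (solvent) deprotonates a β-carbon; as the C–H bond breaks, those electrons form the new alkene π bond.
Total: 2 elementary steps.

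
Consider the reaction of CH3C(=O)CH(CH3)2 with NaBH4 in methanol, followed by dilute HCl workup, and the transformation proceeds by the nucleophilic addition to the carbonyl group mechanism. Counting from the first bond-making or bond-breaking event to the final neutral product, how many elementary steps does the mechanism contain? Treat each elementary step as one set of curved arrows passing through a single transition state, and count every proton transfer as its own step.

Step 1: H⁻ (delivered from BH4⁻) attacks the sp² carbonyl carbon; the C=O π bond breaks and the electrons end up as a lone pair on the alkoxide oxygen of the tetrahedral intermediate.
Step 2: On dilute HCl workup the alkoxide oxygen is protonated, giving an alcohol.
Total: 2 elementary steps.

2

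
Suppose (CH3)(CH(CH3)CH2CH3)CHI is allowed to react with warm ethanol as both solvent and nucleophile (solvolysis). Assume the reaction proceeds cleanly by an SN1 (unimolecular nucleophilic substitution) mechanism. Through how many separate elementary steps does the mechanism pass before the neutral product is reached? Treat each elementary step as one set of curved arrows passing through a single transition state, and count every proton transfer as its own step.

Step 1: Unassisted departure of I⁻ (taking the C–I bonding pair) generates a secondary carbocation.
Step 2: A hydride (H with its bonding pair) migrates from the adjacent sec-butyl carbon to the cationic centre — a 1,2-hydride shift — upgrading the secondary cation to a tertiary one.
Step 3: CH3CH2OH donates an oxygen lone pair into the empty p orbital of the cation, giving a protonated ether (an oxonium ion).
Step 4: Proton transfer from the O–H of the oxonium ion to a solvent molecule delivers the neutral ether.
Total: 4 elementary steps.

4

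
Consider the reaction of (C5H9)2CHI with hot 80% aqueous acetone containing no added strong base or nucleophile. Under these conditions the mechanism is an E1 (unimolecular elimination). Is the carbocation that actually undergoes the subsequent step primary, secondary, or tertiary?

tertiary

Step 1: Rate-determining heterolysis of the C–I bond gives I⁻ and a secondary carbocation.
Step 2: A 1,2-hydride shift from the adjacent cyclopentyl carbon moves the positive charge from the secondary centre to an adjacent carbon, generating a more stable tertiary carbocation.
The cation rearranges from secondary to tertiary via a 1,2-hydride shift from the adjacent cyclopentyl carbon; the tertiary cation is what reacts next.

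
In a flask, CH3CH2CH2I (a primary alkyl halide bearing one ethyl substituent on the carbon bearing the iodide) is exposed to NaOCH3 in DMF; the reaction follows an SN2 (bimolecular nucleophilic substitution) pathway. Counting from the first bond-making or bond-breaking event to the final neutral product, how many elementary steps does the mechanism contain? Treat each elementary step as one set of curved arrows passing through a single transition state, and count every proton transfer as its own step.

Step 1: CH3O⁻ attacks the back face of the α-carbon while I⁻ departs with the C–I bonding pair — a single concerted displacement through a pentacoordinate transition state.
Total: 1 elementary step.

1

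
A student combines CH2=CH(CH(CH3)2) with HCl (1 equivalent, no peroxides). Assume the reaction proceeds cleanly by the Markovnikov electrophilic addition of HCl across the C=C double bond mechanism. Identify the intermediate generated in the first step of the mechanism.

secondary carbocation

Step 1: The π electrons of the C=C bond attack a proton of HCl; Markovnikov addition places the new C–H on the less-substituted alkene carbon, so the positive charge ends up on the more-substituted carbon — a secondary carbocation. The H–Cl bond breaks heterolytically, releasing Cl⁻.
After step 1 the species present is a secondary carbocation.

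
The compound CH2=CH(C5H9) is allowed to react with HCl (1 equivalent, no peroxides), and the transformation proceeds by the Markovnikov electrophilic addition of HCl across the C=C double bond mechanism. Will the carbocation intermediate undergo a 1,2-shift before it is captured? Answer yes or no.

yes

The first-formed carbocation is secondary.
The adjacent cyclopentyl carbon already bears 2 other carbon substituents and has a hydrogen to migrate; after a 1,2-hydride shift from that carbon the positive charge sits on a tertiary centre.
Tertiary is more stable than secondary, so the shift occurs.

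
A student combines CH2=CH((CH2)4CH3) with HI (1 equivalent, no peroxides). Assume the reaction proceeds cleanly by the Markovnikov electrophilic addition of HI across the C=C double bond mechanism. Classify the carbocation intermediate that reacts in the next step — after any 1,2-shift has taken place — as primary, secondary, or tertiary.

secondary

Step 1: Protonation of the alkene by HI: the π bond acts as the nucleophile and picks up H⁺, giving the more stable (Markovnikov) secondary carbocation. The H–I bond breaks heterolytically, releasing I⁻.
No single 1,2-shift to an adjacent carbon would give a more-substituted cation, so no rearrangement occurs.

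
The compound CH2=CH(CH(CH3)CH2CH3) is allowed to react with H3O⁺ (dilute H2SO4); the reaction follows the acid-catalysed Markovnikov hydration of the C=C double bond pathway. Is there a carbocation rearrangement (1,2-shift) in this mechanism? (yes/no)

The first-formed carbocation is secondary.
The adjacent sec-butyl carbon already bears 2 other carbon substituents and has a hydrogen to migrate; after a 1,2-hydride shift from that carbon the positive charge sits on a tertiary centre.
Tertiary is more stable than secondary, so the shift occurs.

yes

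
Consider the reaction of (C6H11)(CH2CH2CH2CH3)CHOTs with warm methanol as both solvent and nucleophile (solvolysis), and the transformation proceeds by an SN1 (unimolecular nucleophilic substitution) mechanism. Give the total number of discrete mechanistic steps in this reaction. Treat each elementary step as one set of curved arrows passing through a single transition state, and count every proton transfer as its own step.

4

Step 1: Unassisted departure of TsO⁻ (taking the C–O bonding pair) generates a secondary carbocation.
Step 2: A hydride (H with its bonding pair) migrates from the adjacent cyclohexyl carbon to the cationic centre — a 1,2-hydride shift — upgrading the secondary cation to a tertiary one.
Step 3: A lone pair on the oxygen of CH3OH attacks the carbocation, forming a new C–O σ-bond and an oxonium ion.
Step 4: Proton transfer from the O–H of the oxonium ion to a solvent molecule delivers the neutral ether.
Total: 4 elementary steps.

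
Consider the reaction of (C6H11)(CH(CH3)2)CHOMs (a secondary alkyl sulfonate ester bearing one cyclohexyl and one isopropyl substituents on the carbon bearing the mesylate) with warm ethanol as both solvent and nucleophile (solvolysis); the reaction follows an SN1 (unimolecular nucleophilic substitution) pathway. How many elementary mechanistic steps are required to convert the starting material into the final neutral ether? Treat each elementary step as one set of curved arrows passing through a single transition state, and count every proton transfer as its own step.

Step 1: Ionisation: the C–O σ-bond cleaves heterolytically; both bonding electrons depart with MsO⁻, leaving a secondary carbocation at the α-carbon.
Step 2: Carbocation rearrangement: a 1,2-hydride shift from the adjacent cyclohexyl carbon converts the initially-formed secondary cation into the more stable tertiary cation.
Step 3: CH3CH2OH donates an oxygen lone pair into the empty p orbital of the cation, giving a protonated ether (an oxonium ion).
Step 4: A second solvent molecule removes the proton on oxygen, giving the neutral ether product.
Total: 4 elementary steps.

4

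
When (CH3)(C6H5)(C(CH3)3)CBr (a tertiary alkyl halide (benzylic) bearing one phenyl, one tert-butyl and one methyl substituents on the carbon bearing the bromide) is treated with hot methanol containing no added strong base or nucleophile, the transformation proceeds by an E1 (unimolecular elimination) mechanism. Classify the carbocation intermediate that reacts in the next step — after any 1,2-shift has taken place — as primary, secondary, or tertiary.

tertiary

Step 1: Ionisation: the C–Br σ-bond cleaves heterolytically; both bonding electrons depart with Br⁻, leaving a tertiary carbocation at the α-carbon.
No single 1,2-shift to an adjacent carbon would give a more-substituted cation, so no rearrangement occurs.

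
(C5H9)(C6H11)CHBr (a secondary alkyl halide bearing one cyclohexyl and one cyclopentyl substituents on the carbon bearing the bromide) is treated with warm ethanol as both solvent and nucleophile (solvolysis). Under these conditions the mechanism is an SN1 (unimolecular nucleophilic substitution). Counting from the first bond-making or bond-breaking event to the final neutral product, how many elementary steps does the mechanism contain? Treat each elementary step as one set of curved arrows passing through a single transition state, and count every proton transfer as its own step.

Step 1: Unassisted departure of Br⁻ (taking the C–Br bonding pair) generates a secondary carbocation.
Step 2: A hydride (H with its bonding pair) migrates from the adjacent cyclohexyl carbon to the cationic centre — a 1,2-hydride shift — upgrading the secondary cation to a tertiary one.
Step 3: Nucleophilic capture: the oxygen of CH3CH2OH bonds to the cationic carbon, producing an oxonium-ion intermediate.
Step 4: Deprotonation of the oxonium oxygen by solvent ethanol yields the neutral ether.
Total: 4 elementary steps.

4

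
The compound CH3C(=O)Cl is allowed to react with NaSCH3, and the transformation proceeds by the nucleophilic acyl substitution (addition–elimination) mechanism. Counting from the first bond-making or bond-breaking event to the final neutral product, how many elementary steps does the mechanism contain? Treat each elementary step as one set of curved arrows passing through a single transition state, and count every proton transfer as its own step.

2

Step 1: CH3S⁻ adds to the carbonyl carbon; the C=O π electrons shift onto oxygen and a tetrahedral alkoxide intermediate forms.
Step 2: Elimination step: re-formation of the carbonyl π bond drives out Cl⁻, giving the new acyl compound.
Total: 2 elementary steps.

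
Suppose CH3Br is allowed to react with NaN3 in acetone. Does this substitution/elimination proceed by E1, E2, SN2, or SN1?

Conditions: a methyl substrate with a strong nucleophile in the polar aprotic solvent acetone.
These conditions are the textbook signature of the SN2 pathway.
An unhindered substrate with a strong nucleophile in a polar aprotic solvent favours one-step backside displacement.

SN2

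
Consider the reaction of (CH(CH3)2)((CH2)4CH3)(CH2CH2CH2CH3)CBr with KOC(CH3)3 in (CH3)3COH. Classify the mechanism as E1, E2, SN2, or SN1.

E2

Conditions: a strong/bulky base with a tertiary substrate bearing a β-hydrogen.
These conditions are the textbook signature of the E2 pathway.
A strong (often hindered) base removes a β-H in concert with loss of the leaving group — bimolecular elimination.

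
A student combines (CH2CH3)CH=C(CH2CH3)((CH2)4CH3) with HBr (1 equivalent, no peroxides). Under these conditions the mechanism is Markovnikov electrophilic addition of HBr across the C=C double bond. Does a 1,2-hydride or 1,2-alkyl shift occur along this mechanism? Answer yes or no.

The first-formed carbocation is tertiary.
No single 1,2-shift to an adjacent carbon would produce a more-substituted cation than the one already present, so no rearrangement occurs.

no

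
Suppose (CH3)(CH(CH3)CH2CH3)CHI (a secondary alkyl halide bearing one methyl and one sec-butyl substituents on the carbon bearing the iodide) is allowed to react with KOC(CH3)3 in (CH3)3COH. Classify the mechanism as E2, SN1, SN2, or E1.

E2

Conditions: a strong/bulky base with a secondary substrate bearing a β-hydrogen.
These conditions are the textbook signature of the E2 pathway.
A strong (often hindered) base removes a β-H in concert with loss of the leaving group — bimolecular elimination.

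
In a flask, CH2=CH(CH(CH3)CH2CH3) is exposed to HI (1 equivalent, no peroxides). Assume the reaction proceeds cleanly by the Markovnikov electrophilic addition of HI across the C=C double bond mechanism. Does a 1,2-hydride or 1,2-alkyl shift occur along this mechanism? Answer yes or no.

yes

The first-formed carbocation is secondary.
The adjacent sec-butyl carbon already bears 2 other carbon substituents and has a hydrogen to migrate; after a 1,2-hydride shift from that carbon the positive charge sits on a tertiary centre.
Tertiary is more stable than secondary, so the shift occurs.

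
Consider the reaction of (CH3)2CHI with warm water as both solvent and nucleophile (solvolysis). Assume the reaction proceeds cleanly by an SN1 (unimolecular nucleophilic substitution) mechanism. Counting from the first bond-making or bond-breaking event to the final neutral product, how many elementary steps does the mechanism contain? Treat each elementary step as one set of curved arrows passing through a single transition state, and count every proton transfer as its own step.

Step 1: Unassisted departure of I⁻ (taking the C–I bonding pair) generates a secondary carbocation.
(No 1,2-shift: no single shift to an adjacent carbon would give a more stable cation.)
Step 2: Nucleophilic capture: the oxygen of H2O bonds to the cationic carbon, producing an oxonium-ion intermediate.
Step 3: Proton transfer from the O–H of the oxonium ion to a solvent molecule delivers the neutral alcohol.
Total: 3 elementary steps.

3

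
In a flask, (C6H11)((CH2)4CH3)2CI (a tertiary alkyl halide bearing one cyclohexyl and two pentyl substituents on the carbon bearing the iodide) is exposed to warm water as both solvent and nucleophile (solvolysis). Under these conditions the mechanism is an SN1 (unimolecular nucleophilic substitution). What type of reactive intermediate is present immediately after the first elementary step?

tertiary carbocation

Step 1: Ionisation: the C–I σ-bond cleaves heterolytically; both bonding electrons depart with I⁻, leaving a tertiary carbocation at the α-carbon.
After step 1 the species present is a tertiary carbocation.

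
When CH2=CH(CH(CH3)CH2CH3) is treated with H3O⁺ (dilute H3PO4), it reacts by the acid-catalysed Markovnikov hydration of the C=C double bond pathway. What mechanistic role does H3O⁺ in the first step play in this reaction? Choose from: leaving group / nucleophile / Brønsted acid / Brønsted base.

Step 1: Protonation of the alkene by H3O⁺: the π bond acts as the nucleophile and picks up H⁺, giving the more stable (Markovnikov) secondary carbocation. H2O is released.
H3O⁺ in the first step donates a proton in a proton-transfer step — a Brønsted acid.

Brønsted acid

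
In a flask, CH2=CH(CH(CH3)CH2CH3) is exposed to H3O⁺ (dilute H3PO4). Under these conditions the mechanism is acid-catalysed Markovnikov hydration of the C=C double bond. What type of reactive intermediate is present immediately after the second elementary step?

tertiary carbocation

Step 1: Protonation of the alkene by H3O⁺: the π bond acts as the nucleophile and picks up H⁺, giving the more stable (Markovnikov) secondary carbocation. H2O is released.
Step 2: A 1,2-hydride shift from the adjacent sec-butyl carbon moves the positive charge from the secondary centre to an adjacent carbon, generating a more stable tertiary carbocation.
After step 2 the species present is a tertiary carbocation.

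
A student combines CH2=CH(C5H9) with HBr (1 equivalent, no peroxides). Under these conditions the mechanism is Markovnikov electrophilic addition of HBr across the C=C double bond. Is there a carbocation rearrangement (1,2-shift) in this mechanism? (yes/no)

The first-formed carbocation is secondary.
The adjacent cyclopentyl carbon already bears 2 other carbon substituents and has a hydrogen to migrate; after a 1,2-hydride shift from that carbon the positive charge sits on a tertiary centre.
Tertiary is more stable than secondary, so the shift occurs.

yes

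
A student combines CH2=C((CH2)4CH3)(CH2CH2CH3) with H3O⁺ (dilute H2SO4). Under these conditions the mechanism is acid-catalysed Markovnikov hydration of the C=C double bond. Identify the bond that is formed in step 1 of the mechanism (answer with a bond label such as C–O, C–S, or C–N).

Step 1: Protonation of the alkene by H3O⁺: the π bond acts as the nucleophile and picks up H⁺, giving the more stable (Markovnikov) tertiary carbocation. H2O is released.
The bond formed in this step is the C–H bond.

C–H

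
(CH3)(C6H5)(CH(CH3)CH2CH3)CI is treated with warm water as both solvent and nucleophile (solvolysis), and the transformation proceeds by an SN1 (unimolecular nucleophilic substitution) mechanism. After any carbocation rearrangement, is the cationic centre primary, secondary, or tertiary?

Step 1: The C–I bond breaks with both electrons going to the iodide; I⁻ leaves and a tertiary carbocation remains.
No single 1,2-shift to an adjacent carbon would give a more-substituted cation, so no rearrangement occurs.

tertiary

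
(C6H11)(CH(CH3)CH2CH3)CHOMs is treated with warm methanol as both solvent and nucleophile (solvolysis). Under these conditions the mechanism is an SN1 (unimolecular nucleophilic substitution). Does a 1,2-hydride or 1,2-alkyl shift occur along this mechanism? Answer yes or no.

The first-formed carbocation is secondary.
The adjacent cyclohexyl carbon already bears 2 other carbon substituents and has a hydrogen to migrate; after a 1,2-hydride shift from that carbon the positive charge sits on a tertiary centre.
Tertiary is more stable than secondary, so the shift occurs.

yes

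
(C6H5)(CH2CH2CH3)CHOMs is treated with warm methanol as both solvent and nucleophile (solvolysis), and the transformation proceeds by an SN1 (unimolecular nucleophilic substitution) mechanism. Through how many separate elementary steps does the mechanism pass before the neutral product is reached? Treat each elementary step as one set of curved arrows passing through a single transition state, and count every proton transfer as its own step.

3

Step 1: Rate-determining heterolysis of the C–O bond gives MsO⁻ and a secondary carbocation.
(No 1,2-shift: no single shift to an adjacent carbon would give a more stable cation.)
Step 2: Nucleophilic capture: the oxygen of CH3OH bonds to the cationic carbon, producing an oxonium-ion intermediate.
Step 3: A second solvent molecule removes the proton on oxygen, giving the neutral ether product.
Total: 3 elementary steps.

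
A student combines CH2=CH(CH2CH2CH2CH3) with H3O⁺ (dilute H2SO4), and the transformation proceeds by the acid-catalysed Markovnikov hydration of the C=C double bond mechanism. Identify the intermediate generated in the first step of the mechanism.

Step 1: Electrophilic addition begins with the π(C=C) electrons forming a bond to the proton of H3O⁺. Following Markovnikov's rule, the resulting cation is secondary. H2O is released.
After step 1 the species present is a secondary carbocation.

secondary carbocation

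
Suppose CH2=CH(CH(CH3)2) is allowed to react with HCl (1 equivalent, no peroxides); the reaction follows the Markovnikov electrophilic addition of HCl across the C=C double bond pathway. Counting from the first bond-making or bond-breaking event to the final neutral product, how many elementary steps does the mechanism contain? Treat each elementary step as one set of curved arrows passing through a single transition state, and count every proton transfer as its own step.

Step 1: Protonation of the alkene by HCl: the π bond acts as the nucleophile and picks up H⁺, giving the more stable (Markovnikov) secondary carbocation. The H–Cl bond breaks heterolytically, releasing Cl⁻.
Step 2: A 1,2-hydride shift from the adjacent isopropyl carbon moves the positive charge from the secondary centre to an adjacent carbon, generating a more stable tertiary carbocation.
Step 3: Nucleophilic attack by Cl⁻ on the carbocation completes the addition, giving R–Cl.
Total: 3 elementary steps.

3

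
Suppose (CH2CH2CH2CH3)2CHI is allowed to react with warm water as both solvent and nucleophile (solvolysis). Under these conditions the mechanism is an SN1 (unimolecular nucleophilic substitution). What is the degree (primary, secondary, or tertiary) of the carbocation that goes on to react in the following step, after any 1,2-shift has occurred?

secondary

Step 1: Unassisted departure of I⁻ (taking the C–I bonding pair) generates a secondary carbocation.
No single 1,2-shift to an adjacent carbon would give a more-substituted cation, so no rearrangement occurs.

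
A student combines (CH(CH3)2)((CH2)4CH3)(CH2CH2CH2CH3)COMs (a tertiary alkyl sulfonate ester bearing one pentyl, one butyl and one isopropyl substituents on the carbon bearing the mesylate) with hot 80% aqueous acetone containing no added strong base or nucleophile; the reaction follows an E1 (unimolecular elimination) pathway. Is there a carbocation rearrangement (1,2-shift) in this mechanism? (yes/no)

no

The first-formed carbocation is tertiary.
No single 1,2-shift to an adjacent carbon would produce a more-substituted cation than the one already present, so no rearrangement occurs.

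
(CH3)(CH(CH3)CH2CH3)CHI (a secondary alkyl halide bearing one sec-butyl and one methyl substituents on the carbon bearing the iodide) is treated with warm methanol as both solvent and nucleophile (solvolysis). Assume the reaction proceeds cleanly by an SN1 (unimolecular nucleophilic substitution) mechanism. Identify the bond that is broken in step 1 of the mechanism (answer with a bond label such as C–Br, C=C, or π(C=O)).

C–I

Step 1: Rate-determining heterolysis of the C–I bond gives I⁻ and a secondary carbocation.
The bond broken in this step is the C–I bond.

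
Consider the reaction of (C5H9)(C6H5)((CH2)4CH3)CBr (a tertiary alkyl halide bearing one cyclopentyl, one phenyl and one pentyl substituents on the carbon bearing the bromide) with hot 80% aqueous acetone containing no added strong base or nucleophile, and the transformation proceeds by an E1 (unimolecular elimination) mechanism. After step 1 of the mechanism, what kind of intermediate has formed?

tertiary carbocation

Step 1: Rate-determining heterolysis of the C–Br bond gives Br⁻ and a tertiary carbocation.
After step 1 the species present is a tertiary carbocation.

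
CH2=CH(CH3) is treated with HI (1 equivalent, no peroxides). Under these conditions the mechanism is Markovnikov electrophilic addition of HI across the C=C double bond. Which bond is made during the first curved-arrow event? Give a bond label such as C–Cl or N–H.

C–H

Step 1: The π electrons of the C=C bond attack a proton of HI; Markovnikov addition places the new C–H on the less-substituted alkene carbon, so the positive charge ends up on the more-substituted carbon — a secondary carbocation. The H–I bond breaks heterolytically, releasing I⁻.
The bond formed in this step is the C–H bond.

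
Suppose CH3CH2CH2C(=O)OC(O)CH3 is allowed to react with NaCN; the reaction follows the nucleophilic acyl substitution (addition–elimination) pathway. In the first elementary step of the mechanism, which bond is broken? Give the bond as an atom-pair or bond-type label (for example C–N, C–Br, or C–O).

π(C=O)

Step 1: Nucleophilic addition of CN⁻ to the acyl carbon breaks the π(C=O) bond and yields a tetrahedral, anionic intermediate.
The bond broken in this step is the π(C=O) bond.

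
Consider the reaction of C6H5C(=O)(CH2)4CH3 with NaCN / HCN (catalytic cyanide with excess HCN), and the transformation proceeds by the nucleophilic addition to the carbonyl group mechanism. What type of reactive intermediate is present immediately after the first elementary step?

tetrahedral alkoxide intermediate

Step 1: Nucleophilic addition: CN⁻ adds to the carbonyl carbon, pushing the π(C=O) electron pair onto oxygen and giving a tetrahedral alkoxide.
After step 1 the species present is a tetrahedral alkoxide intermediate.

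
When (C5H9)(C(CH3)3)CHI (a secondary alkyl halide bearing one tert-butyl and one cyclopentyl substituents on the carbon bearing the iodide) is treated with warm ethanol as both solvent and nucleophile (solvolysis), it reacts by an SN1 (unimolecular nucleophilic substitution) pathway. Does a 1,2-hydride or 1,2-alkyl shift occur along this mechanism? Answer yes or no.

yes

The first-formed carbocation is secondary.
The adjacent cyclopentyl carbon already bears 2 other carbon substituents and has a hydrogen to migrate; after a 1,2-hydride shift from that carbon the positive charge sits on a tertiary centre.
Tertiary is more stable than secondary, so the shift occurs.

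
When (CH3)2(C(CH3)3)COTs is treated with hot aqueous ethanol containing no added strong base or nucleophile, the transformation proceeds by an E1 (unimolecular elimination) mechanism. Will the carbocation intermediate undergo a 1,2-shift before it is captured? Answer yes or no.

no

The first-formed carbocation is tertiary.
No single 1,2-shift to an adjacent carbon would produce a more-substituted cation than the one already present, so no rearrangement occurs.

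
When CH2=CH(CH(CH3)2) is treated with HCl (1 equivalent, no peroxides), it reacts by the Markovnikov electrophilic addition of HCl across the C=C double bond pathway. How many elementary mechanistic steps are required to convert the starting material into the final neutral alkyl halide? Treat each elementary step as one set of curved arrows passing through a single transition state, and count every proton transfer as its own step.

3

Step 1: The π electrons of the C=C bond attack a proton of HCl; Markovnikov addition places the new C–H on the less-substituted alkene carbon, so the positive charge ends up on the more-substituted carbon — a secondary carbocation. The H–Cl bond breaks heterolytically, releasing Cl⁻.
Step 2: A hydride (H with its bonding pair) migrates from the adjacent isopropyl carbon to the cationic centre — a 1,2-hydride shift — upgrading the secondary cation to a tertiary one.
Step 3: The Cl⁻ anion donates a lone pair to the carbocation, forming the new C–Cl σ-bond and giving the neutral alkyl halide.
Total: 3 elementary steps.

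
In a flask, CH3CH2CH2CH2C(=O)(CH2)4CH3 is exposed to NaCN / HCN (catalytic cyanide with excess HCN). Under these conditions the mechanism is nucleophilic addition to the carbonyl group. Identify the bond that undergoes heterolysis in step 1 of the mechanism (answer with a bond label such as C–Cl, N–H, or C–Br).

π(C=O)

Step 1: A lone pair / filled orbital on CN⁻ attacks the electrophilic carbonyl carbon; the π(C=O) electrons shift onto oxygen, producing a tetrahedral alkoxide intermediate.
The bond broken in this step is the π(C=O) bond.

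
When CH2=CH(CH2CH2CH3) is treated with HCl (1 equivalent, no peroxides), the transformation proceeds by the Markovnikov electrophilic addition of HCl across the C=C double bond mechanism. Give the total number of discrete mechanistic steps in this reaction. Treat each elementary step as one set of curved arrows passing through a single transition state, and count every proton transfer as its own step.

Step 1: Electrophilic addition begins with the π(C=C) electrons forming a bond to the proton of HCl. Following Markovnikov's rule, the resulting cation is secondary. The H–Cl bond breaks heterolytically, releasing Cl⁻.
(No 1,2-shift: no single shift to an adjacent carbon would give a more stable cation.)
Step 2: Cl⁻ captures the cation: a lone pair on Cl⁻ fills the empty p orbital, producing the alkyl halide product.
Total: 2 elementary steps.

2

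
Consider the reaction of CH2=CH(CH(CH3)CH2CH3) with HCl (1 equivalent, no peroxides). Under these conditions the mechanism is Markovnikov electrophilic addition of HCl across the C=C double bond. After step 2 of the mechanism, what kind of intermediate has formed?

tertiary carbocation

Step 1: Protonation of the alkene by HCl: the π bond acts as the nucleophile and picks up H⁺, giving the more stable (Markovnikov) secondary carbocation. The H–Cl bond breaks heterolytically, releasing Cl⁻.
Step 2: A hydride (H with its bonding pair) migrates from the adjacent sec-butyl carbon to the cationic centre — a 1,2-hydride shift — upgrading the secondary cation to a tertiary one.
After step 2 the species present is a tertiary carbocation.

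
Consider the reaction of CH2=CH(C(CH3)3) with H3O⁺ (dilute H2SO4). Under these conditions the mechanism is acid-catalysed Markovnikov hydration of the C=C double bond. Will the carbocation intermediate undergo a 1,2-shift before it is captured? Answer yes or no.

The first-formed carbocation is secondary.
The adjacent tert-butyl carbon has no hydrogen but bears methyl groups; migration of one methyl with its bonding pair (a 1,2-methyl shift) places the charge on a tertiary centre.
Tertiary is more stable than secondary, so the shift occurs.

yes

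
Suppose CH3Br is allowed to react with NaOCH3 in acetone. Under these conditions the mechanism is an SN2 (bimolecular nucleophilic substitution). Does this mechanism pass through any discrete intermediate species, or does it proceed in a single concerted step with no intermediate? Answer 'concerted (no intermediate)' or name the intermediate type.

concerted (no intermediate)

The methoxide nucleophile donates a lone pair from O to the α-carbon in a backside attack; simultaneously the C–Br σ-bond breaks and both of its electrons leave with Br⁻. One concerted step with inversion of configuration.
All bond changes occur in one transition state; no discrete intermediate is formed.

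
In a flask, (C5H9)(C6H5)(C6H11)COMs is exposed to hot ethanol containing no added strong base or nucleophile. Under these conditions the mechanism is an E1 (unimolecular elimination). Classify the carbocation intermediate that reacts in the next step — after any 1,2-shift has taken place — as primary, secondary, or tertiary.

Step 1: Rate-determining heterolysis of the C–O bond gives MsO⁻ and a tertiary carbocation.
No single 1,2-shift to an adjacent carbon would give a more-substituted cation, so no rearrangement occurs.

tertiary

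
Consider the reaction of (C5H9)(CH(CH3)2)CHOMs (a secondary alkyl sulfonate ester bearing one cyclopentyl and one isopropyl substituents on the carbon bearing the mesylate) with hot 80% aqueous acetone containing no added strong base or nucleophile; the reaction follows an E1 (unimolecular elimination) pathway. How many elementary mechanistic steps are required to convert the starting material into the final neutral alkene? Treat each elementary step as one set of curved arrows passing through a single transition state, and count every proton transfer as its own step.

3

Step 1: Ionisation: the C–O σ-bond cleaves heterolytically; both bonding electrons depart with MsO⁻, leaving a secondary carbocation at the α-carbon.
Step 2: Carbocation rearrangement: a 1,2-hydride shift from the adjacent cyclopentyl carbon converts the initially-formed secondary cation into the more stable tertiary cation.
Step 3: Loss of a β-proton to a water molecule of the solvent: the C–H bonding pair collapses toward the cationic carbon to form the C=C π bond, yielding the alkene.
Total: 3 elementary steps.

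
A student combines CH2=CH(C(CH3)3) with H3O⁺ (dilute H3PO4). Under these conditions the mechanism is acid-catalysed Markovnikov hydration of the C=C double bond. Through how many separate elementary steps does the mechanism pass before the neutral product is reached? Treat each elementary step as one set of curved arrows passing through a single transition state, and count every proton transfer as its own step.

Step 1: The π electrons of the C=C bond attack a proton of H3O⁺; Markovnikov addition places the new C–H on the less-substituted alkene carbon, so the positive charge ends up on the more-substituted carbon — a secondary carbocation. H2O is released.
Step 2: Carbocation rearrangement: a 1,2-methyl shift from the adjacent tert-butyl carbon converts the initially-formed secondary cation into the more stable tertiary cation.
Step 3: Nucleophilic capture of the cation by H2O produces the protonated alcohol (an oxonium ion).
Step 4: Proton transfer from the O–H of the oxonium ion to H2O completes the catalytic cycle and yields the alcohol.
Total: 4 elementary steps.

4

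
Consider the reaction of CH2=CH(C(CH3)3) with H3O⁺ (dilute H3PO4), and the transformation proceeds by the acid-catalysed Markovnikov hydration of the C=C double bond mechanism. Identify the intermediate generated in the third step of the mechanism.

Step 1: Protonation of the alkene by H3O⁺: the π bond acts as the nucleophile and picks up H⁺, giving the more stable (Markovnikov) secondary carbocation. H2O is released.
Step 2: A 1,2-methyl shift from the adjacent tert-butyl carbon moves the positive charge from the secondary centre to an adjacent carbon, generating a more stable tertiary carbocation.
Step 3: A lone pair on the oxygen of H2O attacks the carbocation, forming a C–O bond and an oxonium ion (a protonated alcohol).
After step 3 the species present is an oxonium ion.

oxonium ion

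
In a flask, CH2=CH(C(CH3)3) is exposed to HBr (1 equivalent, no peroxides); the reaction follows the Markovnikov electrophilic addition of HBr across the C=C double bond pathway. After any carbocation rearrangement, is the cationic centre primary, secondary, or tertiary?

tertiary

Step 1: Electrophilic addition begins with the π(C=C) electrons forming a bond to the proton of HBr. Following Markovnikov's rule, the resulting cation is secondary. The H–Br bond breaks heterolytically, releasing Br⁻.
Step 2: A 1,2-methyl shift from the adjacent tert-butyl carbon moves the positive charge from the secondary centre to an adjacent carbon, generating a more stable tertiary carbocation.
The cation rearranges from secondary to tertiary via a 1,2-methyl shift from the adjacent tert-butyl carbon; the tertiary cation is what reacts next.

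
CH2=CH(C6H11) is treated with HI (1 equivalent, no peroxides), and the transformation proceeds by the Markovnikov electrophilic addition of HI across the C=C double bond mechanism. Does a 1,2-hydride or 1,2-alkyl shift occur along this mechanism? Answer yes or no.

yes

The first-formed carbocation is secondary.
The adjacent cyclohexyl carbon already bears 2 other carbon substituents and has a hydrogen to migrate; after a 1,2-hydride shift from that carbon the positive charge sits on a tertiary centre.
Tertiary is more stable than secondary, so the shift occurs.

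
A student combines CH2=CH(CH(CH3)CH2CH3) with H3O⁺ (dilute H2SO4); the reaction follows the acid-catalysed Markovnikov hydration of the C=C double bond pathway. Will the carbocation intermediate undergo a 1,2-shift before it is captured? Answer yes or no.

The first-formed carbocation is secondary.
The adjacent sec-butyl carbon already bears 2 other carbon substituents and has a hydrogen to migrate; after a 1,2-hydride shift from that carbon the positive charge sits on a tertiary centre.
Tertiary is more stable than secondary, so the shift occurs.

yes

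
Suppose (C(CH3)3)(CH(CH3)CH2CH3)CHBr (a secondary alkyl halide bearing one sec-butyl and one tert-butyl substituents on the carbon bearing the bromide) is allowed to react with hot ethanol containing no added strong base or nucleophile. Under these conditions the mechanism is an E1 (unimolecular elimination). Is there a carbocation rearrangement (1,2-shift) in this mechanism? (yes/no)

yes

The first-formed carbocation is secondary.
The adjacent sec-butyl carbon already bears 2 other carbon substituents and has a hydrogen to migrate; after a 1,2-hydride shift from that carbon the positive charge sits on a tertiary centre.
Tertiary is more stable than secondary, so the shift occurs.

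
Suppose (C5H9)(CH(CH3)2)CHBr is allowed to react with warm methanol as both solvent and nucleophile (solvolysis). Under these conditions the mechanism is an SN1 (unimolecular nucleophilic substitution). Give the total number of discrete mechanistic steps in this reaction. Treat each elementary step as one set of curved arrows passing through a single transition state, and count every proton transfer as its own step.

Step 1: Unassisted departure of Br⁻ (taking the C–Br bonding pair) generates a secondary carbocation.
Step 2: A 1,2-hydride shift from the adjacent cyclopentyl carbon moves the positive charge from the secondary centre to an adjacent carbon, generating a more stable tertiary carbocation.
Step 3: A lone pair on the oxygen of CH3OH attacks the carbocation, forming a new C–O σ-bond and an oxonium ion.
Step 4: A second solvent molecule removes the proton on oxygen, giving the neutral ether product.
Total: 4 elementary steps.

4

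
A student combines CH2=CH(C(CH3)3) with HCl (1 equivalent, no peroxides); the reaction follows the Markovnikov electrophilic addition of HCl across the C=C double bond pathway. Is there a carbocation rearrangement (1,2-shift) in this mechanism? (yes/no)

yes

The first-formed carbocation is secondary.
The adjacent tert-butyl carbon has no hydrogen but bears methyl groups; migration of one methyl with its bonding pair (a 1,2-methyl shift) places the charge on a tertiary centre.
Tertiary is more stable than secondary, so the shift occurs.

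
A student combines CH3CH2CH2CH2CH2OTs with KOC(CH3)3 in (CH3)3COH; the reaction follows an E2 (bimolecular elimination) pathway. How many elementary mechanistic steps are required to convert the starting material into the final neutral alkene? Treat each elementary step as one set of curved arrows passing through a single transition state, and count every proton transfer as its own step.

Step 1: The strong base (CH3)3CO⁻ removes a β-hydrogen; in the same concerted event the electrons of the breaking C–H bond form the new π(C=C) bond and the C–O σ-bond breaks, expelling TsO⁻. Anti-periplanar geometry; one transition state.
Total: 1 elementary step.

1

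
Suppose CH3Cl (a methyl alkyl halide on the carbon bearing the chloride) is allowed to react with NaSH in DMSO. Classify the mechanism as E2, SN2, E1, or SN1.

Conditions: a methyl substrate with a strong nucleophile in the polar aprotic solvent DMSO.
These conditions are the textbook signature of the SN2 pathway.
An unhindered substrate with a strong nucleophile in a polar aprotic solvent favours one-step backside displacement.

SN2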